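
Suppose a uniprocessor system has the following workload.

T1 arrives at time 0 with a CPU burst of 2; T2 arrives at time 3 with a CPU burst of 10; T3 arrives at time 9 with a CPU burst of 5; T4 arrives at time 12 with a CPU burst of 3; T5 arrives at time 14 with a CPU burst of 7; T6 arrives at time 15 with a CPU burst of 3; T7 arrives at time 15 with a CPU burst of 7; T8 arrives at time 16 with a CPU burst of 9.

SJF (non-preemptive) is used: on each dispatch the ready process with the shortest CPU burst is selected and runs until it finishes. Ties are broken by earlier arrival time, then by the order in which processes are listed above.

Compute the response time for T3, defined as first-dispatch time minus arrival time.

10

Timeline: | T1 0-2 | idle 2-3 | T2 3-13 | T4 13-16 | T6 16-19 | T3 19-24 | T5 24-31 | T7 31-38 | T8 38-47 |
Completion: T1=2  T2=13  T3=24  T4=16  T5=31  T6=19  T7=38  T8=47
Response(T3) = first start − arrival = 19 − 9 = 10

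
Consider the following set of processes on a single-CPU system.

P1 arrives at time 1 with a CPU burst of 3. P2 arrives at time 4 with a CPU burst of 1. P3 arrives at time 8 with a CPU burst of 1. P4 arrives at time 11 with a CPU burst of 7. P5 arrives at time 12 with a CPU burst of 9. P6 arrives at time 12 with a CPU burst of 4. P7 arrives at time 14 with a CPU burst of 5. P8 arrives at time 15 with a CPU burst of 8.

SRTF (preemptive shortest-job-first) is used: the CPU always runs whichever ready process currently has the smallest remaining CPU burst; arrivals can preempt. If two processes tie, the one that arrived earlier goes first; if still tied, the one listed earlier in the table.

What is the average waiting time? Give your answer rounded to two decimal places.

5.75

Timeline: | idle 0-1 | P1 1-4 | P2 4-5 | idle 5-8 | P3 8-9 | idle 9-11 | P4 11-12 | P6 12-16 | P7 16-21 | P4 21-27 | P8 27-35 | P5 35-44 |
Completion: P1=4  P2=5  P3=9  P4=27  P5=44  P6=16  P7=21  P8=35
Waiting times: P1=0, P2=0, P3=0, P4=9, P5=23, P6=0, P7=2, P8=12
Average waiting = (0+0+0+9+23+0+2+12) / 8 = 46/8 = 5.75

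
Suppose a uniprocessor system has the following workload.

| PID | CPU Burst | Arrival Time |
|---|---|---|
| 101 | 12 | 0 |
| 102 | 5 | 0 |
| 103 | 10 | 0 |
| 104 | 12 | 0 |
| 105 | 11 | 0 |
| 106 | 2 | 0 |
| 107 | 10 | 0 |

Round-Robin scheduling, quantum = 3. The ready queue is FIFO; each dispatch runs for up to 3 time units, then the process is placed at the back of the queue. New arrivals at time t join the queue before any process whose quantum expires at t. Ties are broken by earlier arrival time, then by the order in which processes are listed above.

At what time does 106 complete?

Timeline: | 101 0-3 | 102 3-6 | 103 6-9 | 104 9-12 | 105 12-15 | 106 15-17 | 107 17-20 | 101 20-23 | 102 23-25 | 103 25-28 | 104 28-31 | 105 31-34 | 107 34-37 | 101 37-40 | 103 40-43 | 104 43-46 | 105 46-49 | 107 49-52 | 101 52-55 | 103 55-56 | 104 56-59 | 105 59-61 | 107 61-62 |
Completion: 101=55  102=25  103=56  104=59  105=61  106=17  107=62
Turnaround (C−A): 101=55  102=25  103=56  104=59  105=61  106=17  107=62

17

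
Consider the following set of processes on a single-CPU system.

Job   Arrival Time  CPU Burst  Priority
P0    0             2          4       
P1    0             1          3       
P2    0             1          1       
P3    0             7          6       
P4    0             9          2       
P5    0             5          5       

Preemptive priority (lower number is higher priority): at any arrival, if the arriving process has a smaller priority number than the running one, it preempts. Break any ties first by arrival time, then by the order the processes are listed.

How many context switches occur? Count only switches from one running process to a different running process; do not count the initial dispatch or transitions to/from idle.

Gantt: | P2 0-1 | P4 1-10 | P1 10-11 | P0 11-13 | P5 13-18 | P3 18-25 |
Completion: P0=13  P1=11  P2=1  P3=25  P4=10  P5=18
Turnaround (C−A): P0=13  P1=11  P2=1  P3=25  P4=10  P5=18

5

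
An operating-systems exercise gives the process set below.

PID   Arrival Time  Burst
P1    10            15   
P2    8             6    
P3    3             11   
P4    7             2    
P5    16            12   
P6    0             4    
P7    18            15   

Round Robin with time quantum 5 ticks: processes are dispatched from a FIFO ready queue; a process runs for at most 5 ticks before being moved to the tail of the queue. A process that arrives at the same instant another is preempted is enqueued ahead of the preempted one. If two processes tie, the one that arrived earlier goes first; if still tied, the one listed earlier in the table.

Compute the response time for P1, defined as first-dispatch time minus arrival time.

11

Schedule: | P6 0-4 | P3 4-9 | P4 9-11 | P2 11-16 | P3 16-21 | P1 21-26 | P5 26-31 | P2 31-32 | P7 32-37 | P3 37-38 | P1 38-43 | P5 43-48 | P7 48-53 | P1 53-58 | P5 58-60 | P7 60-65 |
Completion: P1=58  P2=32  P3=38  P4=11  P5=60  P6=4  P7=65
Response(P1) = first start − arrival = 21 − 10 = 11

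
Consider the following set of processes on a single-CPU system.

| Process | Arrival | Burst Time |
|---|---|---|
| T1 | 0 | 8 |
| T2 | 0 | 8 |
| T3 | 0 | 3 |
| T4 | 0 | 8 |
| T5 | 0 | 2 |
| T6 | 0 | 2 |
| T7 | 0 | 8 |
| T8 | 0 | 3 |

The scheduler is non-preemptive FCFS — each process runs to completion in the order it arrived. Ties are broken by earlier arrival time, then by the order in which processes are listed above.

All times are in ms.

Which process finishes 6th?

Timeline: | T1 0-8 | T2 8-16 | T3 16-19 | T4 19-27 | T5 27-29 | T6 29-31 | T7 31-39 | T8 39-42 |
Completion: T1=8  T2=16  T3=19  T4=27  T5=29  T6=31  T7=39  T8=42
Finish order: T1 → T2 → T3 → T4 → T5 → T6 → T7 → T8

T6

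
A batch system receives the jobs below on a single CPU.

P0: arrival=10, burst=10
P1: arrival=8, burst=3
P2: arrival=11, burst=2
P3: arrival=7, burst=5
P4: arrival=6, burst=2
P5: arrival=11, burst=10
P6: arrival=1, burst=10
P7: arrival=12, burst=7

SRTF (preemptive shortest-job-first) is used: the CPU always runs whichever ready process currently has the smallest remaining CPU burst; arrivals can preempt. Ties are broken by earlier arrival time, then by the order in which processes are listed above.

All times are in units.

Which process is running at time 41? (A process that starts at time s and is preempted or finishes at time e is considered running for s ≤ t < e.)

P5

Schedule: | idle 0-1 | P6 1-6 | P4 6-8 | P1 8-11 | P2 11-13 | P6 13-18 | P3 18-23 | P7 23-30 | P0 30-40 | P5 40-50 |
Completion: P0=40  P1=11  P2=13  P3=23  P4=8  P5=50  P6=18  P7=30
Turnaround (C−A): P0=30  P1=3  P2=2  P3=16  P4=2  P5=39  P6=17  P7=18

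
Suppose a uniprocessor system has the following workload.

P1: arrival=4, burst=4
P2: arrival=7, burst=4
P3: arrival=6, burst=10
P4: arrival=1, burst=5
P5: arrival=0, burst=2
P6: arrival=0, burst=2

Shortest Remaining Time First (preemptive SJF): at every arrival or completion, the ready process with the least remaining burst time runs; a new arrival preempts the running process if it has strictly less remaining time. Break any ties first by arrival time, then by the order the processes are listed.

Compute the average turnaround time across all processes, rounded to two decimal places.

Schedule: | P5 0-2 | P6 2-4 | P1 4-8 | P2 8-12 | P4 12-17 | P3 17-27 |
Completion: P1=8  P2=12  P3=27  P4=17  P5=2  P6=4
Turnaround times: P1=4, P2=5, P3=21, P4=16, P5=2, P6=4
Average turnaround = (4+5+21+16+2+4) / 6 = 52/6 = 8.67

8.67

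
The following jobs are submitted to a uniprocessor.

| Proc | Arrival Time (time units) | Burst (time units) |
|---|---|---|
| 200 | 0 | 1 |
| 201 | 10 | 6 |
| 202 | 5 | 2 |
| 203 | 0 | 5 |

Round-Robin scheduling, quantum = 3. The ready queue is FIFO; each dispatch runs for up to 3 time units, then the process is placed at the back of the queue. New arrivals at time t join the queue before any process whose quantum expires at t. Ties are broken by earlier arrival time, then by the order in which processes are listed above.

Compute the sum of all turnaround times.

Gantt: | 200 0-1 | 203 1-6 | 202 6-8 | idle 8-10 | 201 10-16 |
Completion: 200=1  201=16  202=8  203=6
Turnaround (C−A): 200=1  201=6  202=3  203=6
Turnaround = completion − arrival: 200=1, 201=6, 202=3, 203=6
Total turnaround = 1 + 6 + 3 + 6 = 16

16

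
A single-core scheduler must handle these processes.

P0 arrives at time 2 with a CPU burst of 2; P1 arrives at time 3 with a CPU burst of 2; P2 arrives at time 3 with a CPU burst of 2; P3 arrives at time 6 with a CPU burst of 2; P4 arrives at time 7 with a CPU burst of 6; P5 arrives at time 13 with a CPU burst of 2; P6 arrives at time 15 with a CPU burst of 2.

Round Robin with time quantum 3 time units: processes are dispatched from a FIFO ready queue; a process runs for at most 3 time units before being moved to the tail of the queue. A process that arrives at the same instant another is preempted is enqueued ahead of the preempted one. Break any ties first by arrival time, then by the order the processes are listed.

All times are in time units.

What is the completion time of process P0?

Timeline: | idle 0-2 | P0 2-4 | P1 4-6 | P2 6-8 | P3 8-10 | P4 10-13 | P5 13-15 | P4 15-18 | P6 18-20 |
Completion: P0=4  P1=6  P2=8  P3=10  P4=18  P5=15  P6=20
Turnaround (C−A): P0=2  P1=3  P2=5  P3=4  P4=11  P5=2  P6=5

4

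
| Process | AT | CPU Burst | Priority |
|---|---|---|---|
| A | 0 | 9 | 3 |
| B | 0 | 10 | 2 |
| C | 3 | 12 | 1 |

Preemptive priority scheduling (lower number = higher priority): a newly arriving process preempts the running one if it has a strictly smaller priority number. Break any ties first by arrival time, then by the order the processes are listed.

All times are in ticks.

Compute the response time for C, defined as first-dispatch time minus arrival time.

0

Schedule: | B 0-3 | C 3-15 | B 15-22 | A 22-31 |
Completion: A=31  B=22  C=15
Response(C) = first start − arrival = 3 − 3 = 0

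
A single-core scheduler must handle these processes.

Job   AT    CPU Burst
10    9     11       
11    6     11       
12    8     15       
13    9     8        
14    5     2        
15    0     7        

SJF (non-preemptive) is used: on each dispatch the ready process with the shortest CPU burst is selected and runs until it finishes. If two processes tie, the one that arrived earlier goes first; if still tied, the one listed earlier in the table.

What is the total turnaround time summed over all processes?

Schedule: | 15 0-7 | 14 7-9 | 13 9-17 | 11 17-28 | 10 28-39 | 12 39-54 |
Completion: 10=39  11=28  12=54  13=17  14=9  15=7
Turnaround (C−A): 10=30  11=22  12=46  13=8  14=4  15=7
Turnaround = completion − arrival: 10=30, 11=22, 12=46, 13=8, 14=4, 15=7
Total turnaround = 30 + 22 + 46 + 8 + 4 + 7 = 117

117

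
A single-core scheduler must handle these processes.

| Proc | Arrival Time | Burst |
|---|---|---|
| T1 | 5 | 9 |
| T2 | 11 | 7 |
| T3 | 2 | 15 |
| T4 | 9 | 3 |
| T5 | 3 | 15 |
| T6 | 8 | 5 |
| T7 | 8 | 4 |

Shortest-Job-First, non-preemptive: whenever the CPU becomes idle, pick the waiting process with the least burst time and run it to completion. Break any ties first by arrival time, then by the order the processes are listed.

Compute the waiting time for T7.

Schedule: | idle 0-2 | T3 2-17 | T4 17-20 | T7 20-24 | T6 24-29 | T2 29-36 | T1 36-45 | T5 45-60 |
Completion: T1=45  T2=36  T3=17  T4=20  T5=60  T6=29  T7=24
Waiting(T7) = turnaround − burst = 16 − 4 = 12

12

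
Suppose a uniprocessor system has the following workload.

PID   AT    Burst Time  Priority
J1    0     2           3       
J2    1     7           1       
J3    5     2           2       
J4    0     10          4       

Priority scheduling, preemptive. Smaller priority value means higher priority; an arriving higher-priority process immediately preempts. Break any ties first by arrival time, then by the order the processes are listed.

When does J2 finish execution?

Gantt: | J1 0-1 | J2 1-8 | J3 8-10 | J1 10-11 | J4 11-21 |
Completion: J1=11  J2=8  J3=10  J4=21
Turnaround (C−A): J1=11  J2=7  J3=5  J4=21

8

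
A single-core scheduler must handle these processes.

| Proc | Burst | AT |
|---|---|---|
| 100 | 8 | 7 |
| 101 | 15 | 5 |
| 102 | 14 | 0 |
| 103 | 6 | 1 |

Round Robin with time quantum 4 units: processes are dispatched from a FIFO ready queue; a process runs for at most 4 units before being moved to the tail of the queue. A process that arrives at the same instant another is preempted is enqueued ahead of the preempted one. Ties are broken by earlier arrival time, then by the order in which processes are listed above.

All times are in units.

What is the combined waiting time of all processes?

Gantt: | 102 0-4 | 103 4-8 | 102 8-12 | 101 12-16 | 100 16-20 | 103 20-22 | 102 22-26 | 101 26-30 | 100 30-34 | 102 34-36 | 101 36-43 |
Completion: 100=34  101=43  102=36  103=22
Turnaround (C−A): 100=27  101=38  102=36  103=21
Waiting = turnaround − burst: 100=19, 101=23, 102=22, 103=15
Total waiting = 19 + 23 + 22 + 15 = 79

79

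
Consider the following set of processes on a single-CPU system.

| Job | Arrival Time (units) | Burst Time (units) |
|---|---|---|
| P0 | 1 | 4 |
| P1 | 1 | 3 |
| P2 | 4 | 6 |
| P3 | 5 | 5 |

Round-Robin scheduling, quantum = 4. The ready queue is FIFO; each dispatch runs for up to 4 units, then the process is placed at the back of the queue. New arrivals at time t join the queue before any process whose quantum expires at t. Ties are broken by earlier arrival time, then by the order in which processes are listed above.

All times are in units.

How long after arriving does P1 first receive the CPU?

4

Timeline: | idle 0-1 | P0 1-5 | P1 5-8 | P2 8-12 | P3 12-16 | P2 16-18 | P3 18-19 |
Completion: P0=5  P1=8  P2=18  P3=19
Turnaround (C−A): P0=4  P1=7  P2=14  P3=14
Response(P1) = first start − arrival = 5 − 1 = 4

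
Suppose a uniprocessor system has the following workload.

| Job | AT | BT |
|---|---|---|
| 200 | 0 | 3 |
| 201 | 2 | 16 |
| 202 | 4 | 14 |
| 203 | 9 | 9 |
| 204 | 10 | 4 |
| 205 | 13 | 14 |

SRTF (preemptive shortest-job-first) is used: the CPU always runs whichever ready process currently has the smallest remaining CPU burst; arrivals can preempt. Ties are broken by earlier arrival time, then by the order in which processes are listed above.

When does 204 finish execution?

14

Gantt: | 200 0-3 | 201 3-4 | 202 4-10 | 204 10-14 | 202 14-22 | 203 22-31 | 205 31-45 | 201 45-60 |
Completion: 200=3  201=60  202=22  203=31  204=14  205=45
Turnaround (C−A): 200=3  201=58  202=18  203=22  204=4  205=32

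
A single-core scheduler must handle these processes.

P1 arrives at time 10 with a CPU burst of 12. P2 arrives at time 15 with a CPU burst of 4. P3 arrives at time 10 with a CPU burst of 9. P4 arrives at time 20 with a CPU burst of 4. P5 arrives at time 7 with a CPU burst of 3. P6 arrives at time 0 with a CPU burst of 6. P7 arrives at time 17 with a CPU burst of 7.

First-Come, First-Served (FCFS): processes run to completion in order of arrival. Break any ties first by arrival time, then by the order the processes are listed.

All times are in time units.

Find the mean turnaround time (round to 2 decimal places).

Timeline: | P6 0-6 | idle 6-7 | P5 7-10 | P1 10-22 | P3 22-31 | P2 31-35 | P7 35-42 | P4 42-46 |
Completion: P1=22  P2=35  P3=31  P4=46  P5=10  P6=6  P7=42
Turnaround (C−A): P1=12  P2=20  P3=21  P4=26  P5=3  P6=6  P7=25
Turnaround times: P1=12, P2=20, P3=21, P4=26, P5=3, P6=6, P7=25
Average turnaround = (12+20+21+26+3+6+25) / 7 = 113/7 = 16.14

16.14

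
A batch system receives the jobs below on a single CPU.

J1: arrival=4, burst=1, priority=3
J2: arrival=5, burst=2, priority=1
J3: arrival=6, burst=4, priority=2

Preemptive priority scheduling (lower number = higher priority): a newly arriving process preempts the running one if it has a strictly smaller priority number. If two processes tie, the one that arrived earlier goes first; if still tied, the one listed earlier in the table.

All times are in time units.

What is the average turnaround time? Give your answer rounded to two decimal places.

Gantt: | idle 0-4 | J1 4-5 | J2 5-7 | J3 7-11 |
Completion: J1=5  J2=7  J3=11
Turnaround times: J1=1, J2=2, J3=5
Average turnaround = (1+2+5) / 3 = 8/3 = 2.67

2.67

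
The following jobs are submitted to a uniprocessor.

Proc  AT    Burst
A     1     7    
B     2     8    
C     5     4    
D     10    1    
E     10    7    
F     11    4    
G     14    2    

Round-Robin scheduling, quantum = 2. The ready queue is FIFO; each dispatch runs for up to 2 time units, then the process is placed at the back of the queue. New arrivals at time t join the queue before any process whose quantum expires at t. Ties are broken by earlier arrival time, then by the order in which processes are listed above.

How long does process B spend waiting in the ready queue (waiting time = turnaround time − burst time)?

Timeline: | idle 0-1 | A 1-3 | B 3-5 | A 5-7 | C 7-9 | B 9-11 | A 11-13 | C 13-15 | D 15-16 | E 16-18 | F 18-20 | B 20-22 | A 22-23 | G 23-25 | E 25-27 | F 27-29 | B 29-31 | E 31-34 |
Completion: A=23  B=31  C=15  D=16  E=34  F=29  G=25
Turnaround (C−A): A=22  B=29  C=10  D=6  E=24  F=18  G=11
Waiting(B) = turnaround − burst = 29 − 8 = 21

21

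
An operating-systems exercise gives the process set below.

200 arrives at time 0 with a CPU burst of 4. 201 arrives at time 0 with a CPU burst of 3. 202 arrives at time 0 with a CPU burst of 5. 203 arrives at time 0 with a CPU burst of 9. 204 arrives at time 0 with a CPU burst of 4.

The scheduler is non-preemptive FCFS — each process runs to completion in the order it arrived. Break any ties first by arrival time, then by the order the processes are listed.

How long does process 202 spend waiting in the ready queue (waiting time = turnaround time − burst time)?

7

Gantt: | 200 0-4 | 201 4-7 | 202 7-12 | 203 12-21 | 204 21-25 |
Completion: 200=4  201=7  202=12  203=21  204=25
Turnaround (C−A): 200=4  201=7  202=12  203=21  204=25
Waiting(202) = turnaround − burst = 12 − 5 = 7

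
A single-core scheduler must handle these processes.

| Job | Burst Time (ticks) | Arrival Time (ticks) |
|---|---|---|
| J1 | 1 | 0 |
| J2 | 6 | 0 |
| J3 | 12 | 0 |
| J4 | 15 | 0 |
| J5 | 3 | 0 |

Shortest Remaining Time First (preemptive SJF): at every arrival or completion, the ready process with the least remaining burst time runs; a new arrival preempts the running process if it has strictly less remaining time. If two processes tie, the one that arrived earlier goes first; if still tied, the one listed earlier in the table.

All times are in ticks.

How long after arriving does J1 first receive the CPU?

Gantt: | J1 0-1 | J5 1-4 | J2 4-10 | J3 10-22 | J4 22-37 |
Completion: J1=1  J2=10  J3=22  J4=37  J5=4
Turnaround (C−A): J1=1  J2=10  J3=22  J4=37  J5=4
Response(J1) = first start − arrival = 0 − 0 = 0

0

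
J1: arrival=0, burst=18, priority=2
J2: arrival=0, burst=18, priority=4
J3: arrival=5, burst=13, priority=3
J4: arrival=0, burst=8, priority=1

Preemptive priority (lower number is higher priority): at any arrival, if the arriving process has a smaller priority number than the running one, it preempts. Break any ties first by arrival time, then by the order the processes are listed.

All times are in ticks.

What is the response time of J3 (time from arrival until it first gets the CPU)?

Timeline: | J4 0-8 | J1 8-26 | J3 26-39 | J2 39-57 |
Completion: J1=26  J2=57  J3=39  J4=8
Turnaround (C−A): J1=26  J2=57  J3=34  J4=8
Response(J3) = first start − arrival = 26 − 5 = 21

21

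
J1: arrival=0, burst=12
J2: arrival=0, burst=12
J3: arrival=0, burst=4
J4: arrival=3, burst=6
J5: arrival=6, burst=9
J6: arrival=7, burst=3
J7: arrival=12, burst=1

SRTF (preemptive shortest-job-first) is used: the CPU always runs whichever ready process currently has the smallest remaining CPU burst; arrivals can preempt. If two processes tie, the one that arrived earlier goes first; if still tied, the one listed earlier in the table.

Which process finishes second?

Timeline: | J3 0-4 | J4 4-10 | J6 10-13 | J7 13-14 | J5 14-23 | J1 23-35 | J2 35-47 |
Completion: J1=35  J2=47  J3=4  J4=10  J5=23  J6=13  J7=14
Finish order: J3 → J4 → J6 → J7 → J5 → J1 → J2

J4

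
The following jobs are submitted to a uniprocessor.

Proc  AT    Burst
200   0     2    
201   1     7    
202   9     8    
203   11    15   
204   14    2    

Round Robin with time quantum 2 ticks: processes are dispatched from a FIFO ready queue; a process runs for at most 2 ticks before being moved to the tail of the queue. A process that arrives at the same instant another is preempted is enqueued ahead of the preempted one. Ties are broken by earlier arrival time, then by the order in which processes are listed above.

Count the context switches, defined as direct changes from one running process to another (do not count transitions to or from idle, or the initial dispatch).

Timeline: | 200 0-2 | 201 2-9 | 202 9-11 | 203 11-13 | 202 13-15 | 203 15-17 | 204 17-19 | 202 19-21 | 203 21-23 | 202 23-25 | 203 25-34 |
Completion: 200=2  201=9  202=25  203=34  204=19

10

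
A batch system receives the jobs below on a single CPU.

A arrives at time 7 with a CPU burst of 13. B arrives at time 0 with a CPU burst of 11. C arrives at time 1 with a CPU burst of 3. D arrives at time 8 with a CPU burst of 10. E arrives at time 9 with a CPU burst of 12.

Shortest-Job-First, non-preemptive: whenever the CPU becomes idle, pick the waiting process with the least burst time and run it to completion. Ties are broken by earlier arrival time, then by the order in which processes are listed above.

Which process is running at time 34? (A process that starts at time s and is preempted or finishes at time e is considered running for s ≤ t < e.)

Timeline: | B 0-11 | C 11-14 | D 14-24 | E 24-36 | A 36-49 |
Completion: A=49  B=11  C=14  D=24  E=36

E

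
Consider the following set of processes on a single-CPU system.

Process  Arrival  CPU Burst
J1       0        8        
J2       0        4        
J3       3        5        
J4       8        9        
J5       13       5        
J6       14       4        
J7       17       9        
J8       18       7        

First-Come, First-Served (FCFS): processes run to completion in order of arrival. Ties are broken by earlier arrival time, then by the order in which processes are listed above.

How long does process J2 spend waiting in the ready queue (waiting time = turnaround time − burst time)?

8

Gantt: | J1 0-8 | J2 8-12 | J3 12-17 | J4 17-26 | J5 26-31 | J6 31-35 | J7 35-44 | J8 44-51 |
Completion: J1=8  J2=12  J3=17  J4=26  J5=31  J6=35  J7=44  J8=51
Turnaround (C−A): J1=8  J2=12  J3=14  J4=18  J5=18  J6=21  J7=27  J8=33
Waiting(J2) = turnaround − burst = 12 − 4 = 8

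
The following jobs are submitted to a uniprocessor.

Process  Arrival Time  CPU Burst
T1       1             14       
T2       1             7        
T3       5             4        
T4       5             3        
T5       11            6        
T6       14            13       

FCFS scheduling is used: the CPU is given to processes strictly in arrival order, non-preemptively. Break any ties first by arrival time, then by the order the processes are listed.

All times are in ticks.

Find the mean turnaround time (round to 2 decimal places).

Schedule: | idle 0-1 | T1 1-15 | T2 15-22 | T3 22-26 | T4 26-29 | T5 29-35 | T6 35-48 |
Completion: T1=15  T2=22  T3=26  T4=29  T5=35  T6=48
Turnaround times: T1=14, T2=21, T3=21, T4=24, T5=24, T6=34
Average turnaround = (14+21+21+24+24+34) / 6 = 138/6 = 23.00

23.00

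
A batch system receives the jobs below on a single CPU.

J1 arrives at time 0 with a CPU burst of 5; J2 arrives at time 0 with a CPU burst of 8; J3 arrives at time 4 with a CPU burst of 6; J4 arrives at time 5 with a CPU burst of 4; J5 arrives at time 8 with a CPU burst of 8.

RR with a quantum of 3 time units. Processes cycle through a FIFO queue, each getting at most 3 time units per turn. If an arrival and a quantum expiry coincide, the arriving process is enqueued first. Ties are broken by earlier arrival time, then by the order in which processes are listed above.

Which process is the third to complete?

J4

Schedule: | J1 0-3 | J2 3-6 | J1 6-8 | J3 8-11 | J4 11-14 | J2 14-17 | J5 17-20 | J3 20-23 | J4 23-24 | J2 24-26 | J5 26-31 |
Completion: J1=8  J2=26  J3=23  J4=24  J5=31
Turnaround (C−A): J1=8  J2=26  J3=19  J4=19  J5=23
Finish order: J1 → J3 → J4 → J2 → J5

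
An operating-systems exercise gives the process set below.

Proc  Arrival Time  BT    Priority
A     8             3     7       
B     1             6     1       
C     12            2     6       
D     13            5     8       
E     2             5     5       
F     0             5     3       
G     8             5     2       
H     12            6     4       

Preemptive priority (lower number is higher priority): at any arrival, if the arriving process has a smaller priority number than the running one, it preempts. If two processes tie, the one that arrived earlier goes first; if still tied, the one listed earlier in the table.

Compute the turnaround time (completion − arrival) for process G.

5

Schedule: | F 0-1 | B 1-7 | F 7-8 | G 8-13 | F 13-16 | H 16-22 | E 22-27 | C 27-29 | A 29-32 | D 32-37 |
Completion: A=32  B=7  C=29  D=37  E=27  F=16  G=13  H=22
Turnaround (C−A): A=24  B=6  C=17  D=24  E=25  F=16  G=5  H=10
Turnaround(G) = completion − arrival = 13 − 8 = 5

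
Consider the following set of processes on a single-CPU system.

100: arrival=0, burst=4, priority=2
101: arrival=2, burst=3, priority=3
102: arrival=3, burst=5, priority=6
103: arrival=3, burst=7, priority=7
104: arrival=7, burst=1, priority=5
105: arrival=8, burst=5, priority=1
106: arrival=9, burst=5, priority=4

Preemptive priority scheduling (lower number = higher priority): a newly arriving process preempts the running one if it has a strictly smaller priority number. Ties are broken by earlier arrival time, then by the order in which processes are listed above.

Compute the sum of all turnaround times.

Timeline: | 100 0-4 | 101 4-7 | 104 7-8 | 105 8-13 | 106 13-18 | 102 18-23 | 103 23-30 |
Completion: 100=4  101=7  102=23  103=30  104=8  105=13  106=18
Turnaround = completion − arrival: 100=4, 101=5, 102=20, 103=27, 104=1, 105=5, 106=9
Total turnaround = 4 + 5 + 20 + 27 + 1 + 5 + 9 = 71

71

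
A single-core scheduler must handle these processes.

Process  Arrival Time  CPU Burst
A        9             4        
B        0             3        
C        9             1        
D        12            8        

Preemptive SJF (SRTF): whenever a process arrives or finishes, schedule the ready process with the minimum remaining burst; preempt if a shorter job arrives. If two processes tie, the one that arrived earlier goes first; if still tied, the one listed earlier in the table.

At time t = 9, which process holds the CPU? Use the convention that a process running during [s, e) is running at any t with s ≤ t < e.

Gantt: | B 0-3 | idle 3-9 | C 9-10 | A 10-14 | D 14-22 |
Completion: A=14  B=3  C=10  D=22
Turnaround (C−A): A=5  B=3  C=1  D=10

C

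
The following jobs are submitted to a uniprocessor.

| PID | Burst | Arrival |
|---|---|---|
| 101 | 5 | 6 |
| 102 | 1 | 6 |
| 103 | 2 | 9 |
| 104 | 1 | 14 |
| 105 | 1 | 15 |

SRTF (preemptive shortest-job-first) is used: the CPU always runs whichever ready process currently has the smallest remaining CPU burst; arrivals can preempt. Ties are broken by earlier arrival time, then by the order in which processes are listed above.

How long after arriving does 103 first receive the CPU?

Timeline: | idle 0-6 | 102 6-7 | 101 7-9 | 103 9-11 | 101 11-14 | 104 14-15 | 105 15-16 |
Completion: 101=14  102=7  103=11  104=15  105=16
Turnaround (C−A): 101=8  102=1  103=2  104=1  105=1
Response(103) = first start − arrival = 9 − 9 = 0

0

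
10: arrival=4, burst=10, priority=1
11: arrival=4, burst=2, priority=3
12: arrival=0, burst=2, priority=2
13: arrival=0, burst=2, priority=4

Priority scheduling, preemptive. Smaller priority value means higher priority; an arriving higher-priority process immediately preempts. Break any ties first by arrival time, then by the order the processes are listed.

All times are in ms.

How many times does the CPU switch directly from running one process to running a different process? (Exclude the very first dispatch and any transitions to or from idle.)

3

Timeline: | 12 0-2 | 13 2-4 | 10 4-14 | 11 14-16 |
Completion: 10=14  11=16  12=2  13=4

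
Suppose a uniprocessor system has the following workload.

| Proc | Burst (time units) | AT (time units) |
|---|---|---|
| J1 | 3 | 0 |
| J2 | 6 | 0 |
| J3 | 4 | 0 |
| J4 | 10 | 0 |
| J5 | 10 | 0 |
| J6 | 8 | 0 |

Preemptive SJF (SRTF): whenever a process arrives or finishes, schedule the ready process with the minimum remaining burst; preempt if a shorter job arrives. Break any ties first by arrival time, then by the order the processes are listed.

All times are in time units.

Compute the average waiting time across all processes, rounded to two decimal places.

Schedule: | J1 0-3 | J3 3-7 | J2 7-13 | J6 13-21 | J4 21-31 | J5 31-41 |
Completion: J1=3  J2=13  J3=7  J4=31  J5=41  J6=21
Turnaround (C−A): J1=3  J2=13  J3=7  J4=31  J5=41  J6=21
Waiting times: J1=0, J2=7, J3=3, J4=21, J5=31, J6=13
Average waiting = (0+7+3+21+31+13) / 6 = 75/6 = 12.50

12.50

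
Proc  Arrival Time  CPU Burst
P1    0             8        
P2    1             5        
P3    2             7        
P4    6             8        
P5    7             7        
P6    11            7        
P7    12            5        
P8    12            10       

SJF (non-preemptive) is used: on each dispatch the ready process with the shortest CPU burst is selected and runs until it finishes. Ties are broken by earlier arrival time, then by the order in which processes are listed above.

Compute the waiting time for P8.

35

Gantt: | P1 0-8 | P2 8-13 | P7 13-18 | P3 18-25 | P5 25-32 | P6 32-39 | P4 39-47 | P8 47-57 |
Completion: P1=8  P2=13  P3=25  P4=47  P5=32  P6=39  P7=18  P8=57
Turnaround (C−A): P1=8  P2=12  P3=23  P4=41  P5=25  P6=28  P7=6  P8=45
Waiting(P8) = turnaround − burst = 45 − 10 = 35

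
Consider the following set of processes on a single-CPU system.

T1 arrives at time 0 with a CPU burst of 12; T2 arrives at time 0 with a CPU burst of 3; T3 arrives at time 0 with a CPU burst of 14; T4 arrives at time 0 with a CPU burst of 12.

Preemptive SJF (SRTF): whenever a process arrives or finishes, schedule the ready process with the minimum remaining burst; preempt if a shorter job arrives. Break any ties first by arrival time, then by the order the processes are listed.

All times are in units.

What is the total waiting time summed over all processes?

Schedule: | T2 0-3 | T1 3-15 | T4 15-27 | T3 27-41 |
Completion: T1=15  T2=3  T3=41  T4=27
Turnaround (C−A): T1=15  T2=3  T3=41  T4=27
Waiting = turnaround − burst: T1=3, T2=0, T3=27, T4=15
Total waiting = 3 + 0 + 27 + 15 = 45

45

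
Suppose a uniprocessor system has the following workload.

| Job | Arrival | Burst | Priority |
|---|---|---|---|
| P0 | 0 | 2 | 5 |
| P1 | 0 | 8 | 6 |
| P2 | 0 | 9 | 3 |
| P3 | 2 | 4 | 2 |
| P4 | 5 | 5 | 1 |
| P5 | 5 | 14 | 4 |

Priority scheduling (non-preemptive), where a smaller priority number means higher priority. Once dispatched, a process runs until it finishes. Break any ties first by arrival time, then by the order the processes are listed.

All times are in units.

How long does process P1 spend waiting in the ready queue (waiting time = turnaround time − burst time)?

34

Gantt: | P2 0-9 | P4 9-14 | P3 14-18 | P5 18-32 | P0 32-34 | P1 34-42 |
Completion: P0=34  P1=42  P2=9  P3=18  P4=14  P5=32
Turnaround (C−A): P0=34  P1=42  P2=9  P3=16  P4=9  P5=27
Waiting(P1) = turnaround − burst = 42 − 8 = 34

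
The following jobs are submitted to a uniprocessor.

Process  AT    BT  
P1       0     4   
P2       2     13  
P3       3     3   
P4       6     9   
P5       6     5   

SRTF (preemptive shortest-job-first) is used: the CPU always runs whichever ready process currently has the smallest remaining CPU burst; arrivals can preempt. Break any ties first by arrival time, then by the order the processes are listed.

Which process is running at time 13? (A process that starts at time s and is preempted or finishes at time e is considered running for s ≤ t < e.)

P4

Timeline: | P1 0-4 | P3 4-7 | P5 7-12 | P4 12-21 | P2 21-34 |
Completion: P1=4  P2=34  P3=7  P4=21  P5=12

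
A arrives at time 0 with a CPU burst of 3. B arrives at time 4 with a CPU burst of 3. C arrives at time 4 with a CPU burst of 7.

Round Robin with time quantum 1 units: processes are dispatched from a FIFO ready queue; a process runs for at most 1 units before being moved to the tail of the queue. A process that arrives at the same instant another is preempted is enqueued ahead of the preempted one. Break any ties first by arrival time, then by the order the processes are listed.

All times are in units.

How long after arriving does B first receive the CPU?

0

Timeline: | A 0-3 | idle 3-4 | B 4-5 | C 5-6 | B 6-7 | C 7-8 | B 8-9 | C 9-14 |
Completion: A=3  B=9  C=14
Turnaround (C−A): A=3  B=5  C=10
Response(B) = first start − arrival = 4 − 4 = 0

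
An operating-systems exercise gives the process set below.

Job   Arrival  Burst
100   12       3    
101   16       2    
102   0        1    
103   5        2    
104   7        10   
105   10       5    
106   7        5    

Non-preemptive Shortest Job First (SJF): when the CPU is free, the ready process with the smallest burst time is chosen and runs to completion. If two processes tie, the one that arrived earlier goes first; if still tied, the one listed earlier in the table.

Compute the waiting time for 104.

Timeline: | 102 0-1 | idle 1-5 | 103 5-7 | 106 7-12 | 100 12-15 | 105 15-20 | 101 20-22 | 104 22-32 |
Completion: 100=15  101=22  102=1  103=7  104=32  105=20  106=12
Turnaround (C−A): 100=3  101=6  102=1  103=2  104=25  105=10  106=5
Waiting(104) = turnaround − burst = 25 − 10 = 15

15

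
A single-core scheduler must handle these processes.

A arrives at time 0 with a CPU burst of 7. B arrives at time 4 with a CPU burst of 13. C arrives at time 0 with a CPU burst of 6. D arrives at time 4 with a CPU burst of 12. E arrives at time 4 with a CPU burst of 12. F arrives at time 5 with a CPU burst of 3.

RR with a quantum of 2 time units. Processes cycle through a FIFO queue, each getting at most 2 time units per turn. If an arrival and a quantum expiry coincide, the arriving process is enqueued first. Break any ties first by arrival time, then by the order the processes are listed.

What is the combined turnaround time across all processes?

219

Schedule: | A 0-2 | C 2-4 | A 4-6 | B 6-8 | D 8-10 | E 10-12 | C 12-14 | F 14-16 | A 16-18 | B 18-20 | D 20-22 | E 22-24 | C 24-26 | F 26-27 | A 27-28 | B 28-30 | D 30-32 | E 32-34 | B 34-36 | D 36-38 | E 38-40 | B 40-42 | D 42-44 | E 44-46 | B 46-48 | D 48-50 | E 50-52 | B 52-53 |
Completion: A=28  B=53  C=26  D=50  E=52  F=27
Turnaround (C−A): A=28  B=49  C=26  D=46  E=48  F=22
Turnaround = completion − arrival: A=28, B=49, C=26, D=46, E=48, F=22
Total turnaround = 28 + 49 + 26 + 46 + 48 + 22 = 219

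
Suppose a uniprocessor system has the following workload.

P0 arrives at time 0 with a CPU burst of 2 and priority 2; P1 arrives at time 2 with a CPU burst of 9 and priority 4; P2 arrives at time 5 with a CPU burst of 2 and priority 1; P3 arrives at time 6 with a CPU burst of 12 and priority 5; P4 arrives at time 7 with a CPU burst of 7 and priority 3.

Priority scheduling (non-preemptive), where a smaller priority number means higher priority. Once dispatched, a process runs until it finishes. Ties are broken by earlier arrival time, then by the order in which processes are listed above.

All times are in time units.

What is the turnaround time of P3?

26

Timeline: | P0 0-2 | P1 2-11 | P2 11-13 | P4 13-20 | P3 20-32 |
Completion: P0=2  P1=11  P2=13  P3=32  P4=20
Turnaround (C−A): P0=2  P1=9  P2=8  P3=26  P4=13
Turnaround(P3) = completion − arrival = 32 − 6 = 26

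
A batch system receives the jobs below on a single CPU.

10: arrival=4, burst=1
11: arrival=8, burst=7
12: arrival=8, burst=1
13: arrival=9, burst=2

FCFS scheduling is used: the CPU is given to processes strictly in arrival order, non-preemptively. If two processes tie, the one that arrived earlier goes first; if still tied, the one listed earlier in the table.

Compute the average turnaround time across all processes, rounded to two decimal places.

6.25

Schedule: | idle 0-4 | 10 4-5 | idle 5-8 | 11 8-15 | 12 15-16 | 13 16-18 |
Completion: 10=5  11=15  12=16  13=18
Turnaround times: 10=1, 11=7, 12=8, 13=9
Average turnaround = (1+7+8+9) / 4 = 25/4 = 6.25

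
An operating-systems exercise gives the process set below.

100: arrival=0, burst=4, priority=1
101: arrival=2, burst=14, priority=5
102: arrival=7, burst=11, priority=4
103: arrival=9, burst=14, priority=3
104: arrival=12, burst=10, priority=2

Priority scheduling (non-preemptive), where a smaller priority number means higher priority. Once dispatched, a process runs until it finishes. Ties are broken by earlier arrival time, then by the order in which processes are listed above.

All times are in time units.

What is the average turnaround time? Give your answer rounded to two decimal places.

23.00

Schedule: | 100 0-4 | 101 4-18 | 104 18-28 | 103 28-42 | 102 42-53 |
Completion: 100=4  101=18  102=53  103=42  104=28
Turnaround (C−A): 100=4  101=16  102=46  103=33  104=16
Turnaround times: 100=4, 101=16, 102=46, 103=33, 104=16
Average turnaround = (4+16+46+33+16) / 5 = 115/5 = 23.00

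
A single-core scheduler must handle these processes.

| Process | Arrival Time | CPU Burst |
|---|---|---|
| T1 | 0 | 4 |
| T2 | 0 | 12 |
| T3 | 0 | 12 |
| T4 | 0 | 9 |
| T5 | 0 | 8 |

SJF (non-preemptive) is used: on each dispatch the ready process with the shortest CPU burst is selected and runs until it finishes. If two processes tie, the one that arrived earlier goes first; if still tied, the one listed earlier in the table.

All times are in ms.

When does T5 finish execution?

Schedule: | T1 0-4 | T5 4-12 | T4 12-21 | T2 21-33 | T3 33-45 |
Completion: T1=4  T2=33  T3=45  T4=21  T5=12
Turnaround (C−A): T1=4  T2=33  T3=45  T4=21  T5=12

12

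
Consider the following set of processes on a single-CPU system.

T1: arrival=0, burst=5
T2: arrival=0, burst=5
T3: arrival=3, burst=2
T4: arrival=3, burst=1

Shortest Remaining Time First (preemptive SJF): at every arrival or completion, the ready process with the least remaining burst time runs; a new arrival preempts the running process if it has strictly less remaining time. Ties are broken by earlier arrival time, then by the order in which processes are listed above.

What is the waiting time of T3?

Gantt: | T1 0-3 | T4 3-4 | T1 4-6 | T3 6-8 | T2 8-13 |
Completion: T1=6  T2=13  T3=8  T4=4
Turnaround (C−A): T1=6  T2=13  T3=5  T4=1
Waiting(T3) = turnaround − burst = 5 − 2 = 3

3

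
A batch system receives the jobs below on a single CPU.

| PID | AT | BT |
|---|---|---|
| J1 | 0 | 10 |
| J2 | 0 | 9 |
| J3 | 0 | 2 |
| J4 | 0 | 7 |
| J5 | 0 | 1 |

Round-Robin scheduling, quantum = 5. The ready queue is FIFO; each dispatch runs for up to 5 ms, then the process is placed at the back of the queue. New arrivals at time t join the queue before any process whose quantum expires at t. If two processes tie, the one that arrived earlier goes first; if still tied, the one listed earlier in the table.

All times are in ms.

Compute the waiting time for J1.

Gantt: | J1 0-5 | J2 5-10 | J3 10-12 | J4 12-17 | J5 17-18 | J1 18-23 | J2 23-27 | J4 27-29 |
Completion: J1=23  J2=27  J3=12  J4=29  J5=18
Turnaround (C−A): J1=23  J2=27  J3=12  J4=29  J5=18
Waiting(J1) = turnaround − burst = 23 − 10 = 13

13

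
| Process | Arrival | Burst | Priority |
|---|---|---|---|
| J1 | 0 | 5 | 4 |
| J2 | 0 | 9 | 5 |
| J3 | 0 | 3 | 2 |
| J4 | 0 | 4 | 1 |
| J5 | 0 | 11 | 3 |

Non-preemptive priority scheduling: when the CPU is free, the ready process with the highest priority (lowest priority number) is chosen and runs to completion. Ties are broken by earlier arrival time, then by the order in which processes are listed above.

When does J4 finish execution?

Schedule: | J4 0-4 | J3 4-7 | J5 7-18 | J1 18-23 | J2 23-32 |
Completion: J1=23  J2=32  J3=7  J4=4  J5=18

4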